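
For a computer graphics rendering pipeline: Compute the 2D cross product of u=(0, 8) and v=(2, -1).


u x v = u_x*v_y - u_y*v_x = 0*(-1) - 8*2
= 0 - 16 = -16

-16


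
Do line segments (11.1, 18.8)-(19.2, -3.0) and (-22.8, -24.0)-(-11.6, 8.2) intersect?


Cross products: d1=-612.22, d2=-1117.2, d3=-1085.7, d4=-580.72
d1*d2 < 0 and d3*d4 < 0? no

No, they don't intersect


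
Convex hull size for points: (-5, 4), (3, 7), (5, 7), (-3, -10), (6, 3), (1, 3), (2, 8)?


Convex hull vertices (CCW): (-5, 4), (-3, -10), (6, 3), (5, 7), (2, 8)
Count = 5

5


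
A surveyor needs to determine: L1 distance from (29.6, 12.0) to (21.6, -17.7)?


|29.6-21.6| + |12-(-17.7)| = 8 + 29.7 = 37.7

37.7


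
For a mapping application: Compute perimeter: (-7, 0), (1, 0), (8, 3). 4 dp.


Sides: (-7, 0)->(1, 0): sqrt(64) = 8, (1, 0)->(8, 3): sqrt(58) = 7.615773, (8, 3)->(-7, 0): sqrt(234) = 15.297059
Sum = 30.912832
Perimeter = 30.9128

30.9128


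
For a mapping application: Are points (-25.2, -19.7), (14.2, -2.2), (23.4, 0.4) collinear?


Cross product: (14.2-(-25.2))*(0.4-(-19.7)) - ((-2.2)-(-19.7))*(23.4-(-25.2))
= -58.56

No, not collinear


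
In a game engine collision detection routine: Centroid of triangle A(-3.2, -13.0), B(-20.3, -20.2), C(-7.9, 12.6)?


Centroid = ((x_A+x_B+x_C)/3, (y_A+y_B+y_C)/3)
= (((-3.2)+(-20.3)+(-7.9))/3, ((-13)+(-20.2)+12.6)/3)
= (-10.4667, -6.8667)

(-10.4667, -6.8667)


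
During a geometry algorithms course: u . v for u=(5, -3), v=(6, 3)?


u . v = u_x*v_x + u_y*v_y = 5*6 + (-3)*3
= 30 + (-9) = 21

21


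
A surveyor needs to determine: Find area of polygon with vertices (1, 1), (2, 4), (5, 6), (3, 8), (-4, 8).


Shoelace sum: (1*4 - 2*1) + (2*6 - 5*4) + (5*8 - 3*6) + (3*8 - (-4)*8) + ((-4)*1 - 1*8)
= 60
Area = |60|/2 = 30

30


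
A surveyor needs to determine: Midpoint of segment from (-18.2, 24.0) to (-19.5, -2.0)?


M = (((-18.2)+(-19.5))/2, (24+(-2))/2)
= (-18.85, 11)

(-18.85, 11)


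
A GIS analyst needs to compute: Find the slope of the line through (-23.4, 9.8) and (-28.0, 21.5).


slope = (y2-y1)/(x2-x1) = (21.5-9.8)/((-28)-(-23.4)) = 11.7/(-4.6) = -2.5435

-2.5435


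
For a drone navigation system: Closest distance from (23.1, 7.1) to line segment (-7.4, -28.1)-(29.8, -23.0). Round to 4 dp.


Project P onto AB: t = 0.9321 (clamped to [0,1])
Closest point on segment: (27.2741, -23.3463)
Distance: 30.7311

30.7311


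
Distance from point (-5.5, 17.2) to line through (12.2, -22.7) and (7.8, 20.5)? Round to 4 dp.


|cross product| = 589.08
|line direction| = sqrt(1885.6) = 43.4235
Distance = 589.08/sqrt(1885.6) = 13.5659

13.5659


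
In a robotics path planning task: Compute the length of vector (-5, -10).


|u| = sqrt((-5)^2 + (-10)^2) = sqrt(125) = 11.1803

11.1803


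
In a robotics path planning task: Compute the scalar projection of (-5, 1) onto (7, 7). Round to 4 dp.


u.v = -28, |v| = sqrt(98) = 9.8995
Scalar projection = u.v / |v| = -28 / sqrt(98) = -2.8284

-2.8284


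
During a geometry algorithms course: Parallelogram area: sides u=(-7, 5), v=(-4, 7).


|u x v| = |(-7)*7 - 5*(-4)|
= |(-49) - (-20)| = 29

29


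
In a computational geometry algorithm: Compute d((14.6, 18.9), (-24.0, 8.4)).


dx=-38.6, dy=-10.5
d^2 = (-38.6)^2 + (-10.5)^2 = 1600.21
d = sqrt(1600.21) = 40.0026

40.0026


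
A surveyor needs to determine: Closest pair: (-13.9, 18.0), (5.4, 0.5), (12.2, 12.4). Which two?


d(P0,P1) = 26.0526, d(P0,P2) = 26.694, d(P1,P2) = 13.7058
Closest: P1 and P2

Closest pair: (5.4, 0.5) and (12.2, 12.4), distance = 13.7058


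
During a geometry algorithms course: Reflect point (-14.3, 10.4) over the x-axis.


Reflection over x-axis: (x,y) -> (x,-y)
(-14.3, 10.4) -> (-14.3, -10.4)

(-14.3, -10.4)


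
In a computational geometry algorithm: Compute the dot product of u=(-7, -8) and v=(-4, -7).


u . v = u_x*v_x + u_y*v_y = (-7)*(-4) + (-8)*(-7)
= 28 + 56 = 84

84


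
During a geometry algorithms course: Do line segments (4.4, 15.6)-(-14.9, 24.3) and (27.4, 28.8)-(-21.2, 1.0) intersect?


Cross products: d1=2.12, d2=-957.24, d3=-454.86, d4=504.5
d1*d2 < 0 and d3*d4 < 0? yes

Yes, they intersect


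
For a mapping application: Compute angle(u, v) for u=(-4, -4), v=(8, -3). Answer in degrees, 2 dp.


u.v = -20, |u| = sqrt(32) = 5.6569, |v| = sqrt(73) = 8.544
cos(theta) = u.v/(|u||v|) = -20/sqrt(2336) = -0.413803
theta = acos(-0.413803) = 114.44 degrees

114.44 degrees


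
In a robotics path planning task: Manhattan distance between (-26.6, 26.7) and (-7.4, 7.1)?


|(-26.6)-(-7.4)| + |26.7-7.1| = 19.2 + 19.6 = 38.8

38.8


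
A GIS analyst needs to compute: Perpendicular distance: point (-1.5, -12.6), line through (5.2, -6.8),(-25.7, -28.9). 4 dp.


|cross product| = 31.15
|line direction| = sqrt(1443.22) = 37.9897
Distance = 31.15/sqrt(1443.22) = 0.82

0.82


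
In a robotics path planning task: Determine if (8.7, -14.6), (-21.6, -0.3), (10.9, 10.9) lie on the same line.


Cross product: ((-21.6)-8.7)*(10.9-(-14.6)) - ((-0.3)-(-14.6))*(10.9-8.7)
= -804.11

No, not collinear


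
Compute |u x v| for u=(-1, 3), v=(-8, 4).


|u x v| = |(-1)*4 - 3*(-8)|
= |(-4) - (-24)| = 20

20


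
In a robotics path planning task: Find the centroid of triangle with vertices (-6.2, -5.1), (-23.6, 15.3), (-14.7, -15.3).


Centroid = ((x_A+x_B+x_C)/3, (y_A+y_B+y_C)/3)
= (((-6.2)+(-23.6)+(-14.7))/3, ((-5.1)+15.3+(-15.3))/3)
= (-14.8333, -1.7)

(-14.8333, -1.7)


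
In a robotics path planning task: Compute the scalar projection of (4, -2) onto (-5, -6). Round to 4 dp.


u.v = -8, |v| = sqrt(61) = 7.8102
Scalar projection = u.v / |v| = -8 / sqrt(61) = -1.0243

-1.0243


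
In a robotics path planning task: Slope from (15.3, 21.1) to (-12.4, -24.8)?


slope = (y2-y1)/(x2-x1) = ((-24.8)-21.1)/((-12.4)-15.3) = (-45.9)/(-27.7) = 1.657

1.657


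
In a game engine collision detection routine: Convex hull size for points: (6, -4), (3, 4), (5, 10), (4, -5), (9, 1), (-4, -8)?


Convex hull vertices (CCW): (-4, -8), (4, -5), (6, -4), (9, 1), (5, 10)
Count = 5

5


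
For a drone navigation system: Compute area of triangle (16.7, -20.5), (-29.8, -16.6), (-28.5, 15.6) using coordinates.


Area = |x_A(y_B-y_C) + x_B(y_C-y_A) + x_C(y_A-y_B)|/2
= |(-537.74) + (-1075.78) + 111.15|/2
= 1502.37/2 = 751.185

751.185


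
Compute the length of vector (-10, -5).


|u| = sqrt((-10)^2 + (-5)^2) = sqrt(125) = 11.1803

11.1803


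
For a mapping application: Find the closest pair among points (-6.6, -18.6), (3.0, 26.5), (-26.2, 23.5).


d(P0,P1) = 46.1104, d(P0,P2) = 46.4389, d(P1,P2) = 29.3537
Closest: P1 and P2

Closest pair: (3.0, 26.5) and (-26.2, 23.5), distance = 29.3537


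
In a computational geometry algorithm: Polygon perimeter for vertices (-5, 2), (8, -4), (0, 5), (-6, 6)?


Sides: (-5, 2)->(8, -4): sqrt(205) = 14.317821, (8, -4)->(0, 5): sqrt(145) = 12.041595, (0, 5)->(-6, 6): sqrt(37) = 6.082763, (-6, 6)->(-5, 2): sqrt(17) = 4.123106
Sum = 36.565285
Perimeter = 36.5653

36.5653


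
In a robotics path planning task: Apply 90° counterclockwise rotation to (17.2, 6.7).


90° CCW: (x,y) -> (-y, x)
(17.2,6.7) -> (-6.7, 17.2)

(-6.7, 17.2)


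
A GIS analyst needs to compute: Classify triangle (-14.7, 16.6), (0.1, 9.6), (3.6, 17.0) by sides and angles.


Side lengths squared: AB^2=268.04, BC^2=67.01, CA^2=335.05
Sorted: [67.01, 268.04, 335.05]
By sides: Scalene, By angles: Right

Scalene, Right


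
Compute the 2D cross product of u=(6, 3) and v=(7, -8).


u x v = u_x*v_y - u_y*v_x = 6*(-8) - 3*7
= (-48) - 21 = -69

-69


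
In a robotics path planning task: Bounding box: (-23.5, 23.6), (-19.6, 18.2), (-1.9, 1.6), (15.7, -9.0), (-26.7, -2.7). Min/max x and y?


x range: [-26.7, 15.7]
y range: [-9, 23.6]
Bounding box: (-26.7,-9) to (15.7,23.6)

(-26.7,-9) to (15.7,23.6)


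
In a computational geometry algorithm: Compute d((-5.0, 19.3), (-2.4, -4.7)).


dx=2.6, dy=-24
d^2 = 2.6^2 + (-24)^2 = 582.76
d = sqrt(582.76) = 24.1404

24.1404


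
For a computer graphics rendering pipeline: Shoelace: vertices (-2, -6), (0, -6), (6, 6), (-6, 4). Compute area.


Shoelace sum: ((-2)*(-6) - 0*(-6)) + (0*6 - 6*(-6)) + (6*4 - (-6)*6) + ((-6)*(-6) - (-2)*4)
= 152
Area = |152|/2 = 76

76


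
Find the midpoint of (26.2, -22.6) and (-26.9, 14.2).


M = ((26.2+(-26.9))/2, ((-22.6)+14.2)/2)
= (-0.35, -4.2)

(-0.35, -4.2)


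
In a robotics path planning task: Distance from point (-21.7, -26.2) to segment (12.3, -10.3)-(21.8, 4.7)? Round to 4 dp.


Project P onto AB: t = 0 (clamped to [0,1])
Closest point on segment: (12.3, -10.3)
Distance: 37.5341

37.5341


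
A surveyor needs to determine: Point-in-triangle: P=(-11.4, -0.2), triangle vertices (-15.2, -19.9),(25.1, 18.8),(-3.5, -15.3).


Cross products: AB x AP = 646.85, BC x BP = -701.25, CA x CP = -213.01
All same sign? no

No, outside


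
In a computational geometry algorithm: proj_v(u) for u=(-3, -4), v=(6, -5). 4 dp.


u.v = 2, |v| = sqrt(61) = 7.8102
Scalar projection = u.v / |v| = 2 / sqrt(61) = 0.2561

0.2561


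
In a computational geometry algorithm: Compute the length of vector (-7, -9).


|u| = sqrt((-7)^2 + (-9)^2) = sqrt(130) = 11.4018

11.4018


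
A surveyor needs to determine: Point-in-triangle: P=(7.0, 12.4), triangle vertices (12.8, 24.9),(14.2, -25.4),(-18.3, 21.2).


Cross products: AB x AP = -309.24, BC x BP = -892.98, CA x CP = -367.29
All same sign? yes

Yes, inside


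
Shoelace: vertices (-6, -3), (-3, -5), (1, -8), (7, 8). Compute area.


Shoelace sum: ((-6)*(-5) - (-3)*(-3)) + ((-3)*(-8) - 1*(-5)) + (1*8 - 7*(-8)) + (7*(-3) - (-6)*8)
= 141
Area = |141|/2 = 70.5

70.5


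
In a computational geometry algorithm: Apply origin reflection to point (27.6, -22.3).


Reflection over origin: (x,y) -> (-x,-y)
(27.6, -22.3) -> (-27.6, 22.3)

(-27.6, 22.3)


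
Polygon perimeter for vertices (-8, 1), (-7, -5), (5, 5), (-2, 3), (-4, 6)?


Sides: (-8, 1)->(-7, -5): sqrt(37) = 6.082763, (-7, -5)->(5, 5): sqrt(244) = 15.620499, (5, 5)->(-2, 3): sqrt(53) = 7.28011, (-2, 3)->(-4, 6): sqrt(13) = 3.605551, (-4, 6)->(-8, 1): sqrt(41) = 6.403124
Sum = 38.992047
Perimeter = 38.992

38.992


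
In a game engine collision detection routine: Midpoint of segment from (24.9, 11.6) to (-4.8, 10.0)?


M = ((24.9+(-4.8))/2, (11.6+10)/2)
= (10.05, 10.8)

(10.05, 10.8)


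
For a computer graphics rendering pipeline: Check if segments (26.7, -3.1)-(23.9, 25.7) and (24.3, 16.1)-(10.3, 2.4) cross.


Cross products: d1=301.68, d2=-139.88, d3=15.36, d4=456.92
d1*d2 < 0 and d3*d4 < 0? no

No, they don't intersect


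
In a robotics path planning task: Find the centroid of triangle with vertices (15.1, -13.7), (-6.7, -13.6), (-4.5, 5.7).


Centroid = ((x_A+x_B+x_C)/3, (y_A+y_B+y_C)/3)
= ((15.1+(-6.7)+(-4.5))/3, ((-13.7)+(-13.6)+5.7)/3)
= (1.3, -7.2)

(1.3, -7.2)


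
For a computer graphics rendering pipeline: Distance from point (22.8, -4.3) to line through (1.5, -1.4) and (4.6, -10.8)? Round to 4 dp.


|cross product| = 191.23
|line direction| = sqrt(97.97) = 9.898
Distance = 191.23/sqrt(97.97) = 19.3201

19.3201


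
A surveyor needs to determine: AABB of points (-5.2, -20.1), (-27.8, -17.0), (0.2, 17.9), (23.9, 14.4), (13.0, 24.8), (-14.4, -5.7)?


x range: [-27.8, 23.9]
y range: [-20.1, 24.8]
Bounding box: (-27.8,-20.1) to (23.9,24.8)

(-27.8,-20.1) to (23.9,24.8)


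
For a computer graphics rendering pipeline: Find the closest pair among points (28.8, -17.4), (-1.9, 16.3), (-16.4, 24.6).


d(P0,P1) = 45.5871, d(P0,P2) = 61.7012, d(P1,P2) = 16.7075
Closest: P1 and P2

Closest pair: (-1.9, 16.3) and (-16.4, 24.6), distance = 16.7075


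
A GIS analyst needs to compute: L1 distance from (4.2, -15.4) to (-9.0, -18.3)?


|4.2-(-9)| + |(-15.4)-(-18.3)| = 13.2 + 2.9 = 16.1

16.1


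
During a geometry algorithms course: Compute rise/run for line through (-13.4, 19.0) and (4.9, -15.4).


slope = (y2-y1)/(x2-x1) = ((-15.4)-19)/(4.9-(-13.4)) = (-34.4)/18.3 = -1.8798

-1.8798


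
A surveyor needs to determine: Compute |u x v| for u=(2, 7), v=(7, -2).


|u x v| = |2*(-2) - 7*7|
= |(-4) - 49| = 53

53


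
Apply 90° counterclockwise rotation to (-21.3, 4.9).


90° CCW: (x,y) -> (-y, x)
(-21.3,4.9) -> (-4.9, -21.3)

(-4.9, -21.3)


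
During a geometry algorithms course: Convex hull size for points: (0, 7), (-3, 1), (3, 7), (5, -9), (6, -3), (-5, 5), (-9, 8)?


Convex hull vertices (CCW): (-9, 8), (5, -9), (6, -3), (3, 7)
Count = 4

4


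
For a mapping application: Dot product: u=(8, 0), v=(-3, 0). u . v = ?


u . v = u_x*v_x + u_y*v_y = 8*(-3) + 0*0
= (-24) + 0 = -24

-24


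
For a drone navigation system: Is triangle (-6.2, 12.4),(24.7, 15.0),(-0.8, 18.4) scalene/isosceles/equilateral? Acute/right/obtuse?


Side lengths squared: AB^2=961.57, BC^2=661.81, CA^2=65.16
Sorted: [65.16, 661.81, 961.57]
By sides: Scalene, By angles: Obtuse

Scalene, Obtuse


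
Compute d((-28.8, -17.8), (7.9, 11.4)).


dx=36.7, dy=29.2
d^2 = 36.7^2 + 29.2^2 = 2199.53
d = sqrt(2199.53) = 46.8991

46.8991


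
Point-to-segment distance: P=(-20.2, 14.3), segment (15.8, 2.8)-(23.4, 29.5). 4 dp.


Project P onto AB: t = 0.0434 (clamped to [0,1])
Closest point on segment: (16.1299, 3.9589)
Distance: 37.773

37.773


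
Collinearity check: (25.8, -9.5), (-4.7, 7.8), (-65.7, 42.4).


Cross product: ((-4.7)-25.8)*(42.4-(-9.5)) - (7.8-(-9.5))*((-65.7)-25.8)
= 0

Yes, collinear


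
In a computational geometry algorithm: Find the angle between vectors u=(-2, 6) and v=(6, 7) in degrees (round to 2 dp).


u.v = 30, |u| = sqrt(40) = 6.3246, |v| = sqrt(85) = 9.2195
cos(theta) = u.v/(|u||v|) = 30/sqrt(3400) = 0.514496
theta = acos(0.514496) = 59.04 degrees

59.04 degrees


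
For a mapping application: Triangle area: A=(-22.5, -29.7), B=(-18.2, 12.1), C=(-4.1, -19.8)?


Area = |x_A(y_B-y_C) + x_B(y_C-y_A) + x_C(y_A-y_B)|/2
= |(-717.75) + (-180.18) + 171.38|/2
= 726.55/2 = 363.275

363.275


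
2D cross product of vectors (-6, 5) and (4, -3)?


u x v = u_x*v_y - u_y*v_x = (-6)*(-3) - 5*4
= 18 - 20 = -2

-2


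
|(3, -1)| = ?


|u| = sqrt(3^2 + (-1)^2) = sqrt(10) = 3.1623

3.1623


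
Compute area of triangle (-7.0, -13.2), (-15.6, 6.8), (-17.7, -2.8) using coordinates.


Area = |x_A(y_B-y_C) + x_B(y_C-y_A) + x_C(y_A-y_B)|/2
= |(-67.2) + (-162.24) + 354|/2
= 124.56/2 = 62.28

62.28


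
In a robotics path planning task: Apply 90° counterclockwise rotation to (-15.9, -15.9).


90° CCW: (x,y) -> (-y, x)
(-15.9,-15.9) -> (15.9, -15.9)

(15.9, -15.9)


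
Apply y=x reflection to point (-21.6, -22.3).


Reflection over y=x: (x,y) -> (y,x)
(-21.6, -22.3) -> (-22.3, -21.6)

(-22.3, -21.6)


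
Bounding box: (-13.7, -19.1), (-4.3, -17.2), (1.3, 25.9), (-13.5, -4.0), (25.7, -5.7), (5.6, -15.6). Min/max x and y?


x range: [-13.7, 25.7]
y range: [-19.1, 25.9]
Bounding box: (-13.7,-19.1) to (25.7,25.9)

(-13.7,-19.1) to (25.7,25.9)


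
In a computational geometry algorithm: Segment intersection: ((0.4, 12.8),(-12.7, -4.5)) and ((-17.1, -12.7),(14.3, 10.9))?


Cross products: d1=387.7, d2=153.64, d3=31.3, d4=265.36
d1*d2 < 0 and d3*d4 < 0? no

No, they don't intersect


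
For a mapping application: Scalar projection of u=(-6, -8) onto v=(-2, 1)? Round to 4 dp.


u.v = 4, |v| = sqrt(5) = 2.2361
Scalar projection = u.v / |v| = 4 / sqrt(5) = 1.7889

1.7889


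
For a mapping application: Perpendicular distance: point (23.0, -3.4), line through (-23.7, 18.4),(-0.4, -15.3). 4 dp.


|cross product| = 1065.85
|line direction| = sqrt(1678.58) = 40.9705
Distance = 1065.85/sqrt(1678.58) = 26.0151

26.0151


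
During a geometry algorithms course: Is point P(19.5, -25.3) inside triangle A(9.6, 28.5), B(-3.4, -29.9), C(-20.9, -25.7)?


Cross products: AB x AP = 1277.56, BC x BP = -176.68, CA x CP = -2177.48
All same sign? no

No, outside


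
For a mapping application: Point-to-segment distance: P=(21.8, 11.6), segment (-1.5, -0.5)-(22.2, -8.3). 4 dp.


Project P onto AB: t = 0.7354 (clamped to [0,1])
Closest point on segment: (15.9298, -6.2364)
Distance: 18.7775

18.7775


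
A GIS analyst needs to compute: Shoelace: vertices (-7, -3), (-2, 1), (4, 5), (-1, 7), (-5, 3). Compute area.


Shoelace sum: ((-7)*1 - (-2)*(-3)) + ((-2)*5 - 4*1) + (4*7 - (-1)*5) + ((-1)*3 - (-5)*7) + ((-5)*(-3) - (-7)*3)
= 74
Area = |74|/2 = 37

37


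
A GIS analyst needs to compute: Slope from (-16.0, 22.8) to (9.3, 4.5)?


slope = (y2-y1)/(x2-x1) = (4.5-22.8)/(9.3-(-16)) = (-18.3)/25.3 = -0.7233

-0.7233


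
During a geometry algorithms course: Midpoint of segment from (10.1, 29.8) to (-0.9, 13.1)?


M = ((10.1+(-0.9))/2, (29.8+13.1)/2)
= (4.6, 21.45)

(4.6, 21.45)


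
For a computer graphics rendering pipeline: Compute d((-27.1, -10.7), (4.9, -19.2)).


dx=32, dy=-8.5
d^2 = 32^2 + (-8.5)^2 = 1096.25
d = sqrt(1096.25) = 33.1097

33.1097


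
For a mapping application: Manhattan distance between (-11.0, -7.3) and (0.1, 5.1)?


|(-11)-0.1| + |(-7.3)-5.1| = 11.1 + 12.4 = 23.5

23.5


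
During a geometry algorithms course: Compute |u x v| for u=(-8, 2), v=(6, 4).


|u x v| = |(-8)*4 - 2*6|
= |(-32) - 12| = 44

44


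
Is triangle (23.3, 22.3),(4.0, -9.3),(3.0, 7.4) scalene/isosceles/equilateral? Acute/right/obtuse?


Side lengths squared: AB^2=1371.05, BC^2=279.89, CA^2=634.1
Sorted: [279.89, 634.1, 1371.05]
By sides: Scalene, By angles: Obtuse

Scalene, Obtuse


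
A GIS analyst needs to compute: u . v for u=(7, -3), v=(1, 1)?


u . v = u_x*v_x + u_y*v_y = 7*1 + (-3)*1
= 7 + (-3) = 4

4


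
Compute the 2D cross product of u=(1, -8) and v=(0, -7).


u x v = u_x*v_y - u_y*v_x = 1*(-7) - (-8)*0
= (-7) - 0 = -7

-7


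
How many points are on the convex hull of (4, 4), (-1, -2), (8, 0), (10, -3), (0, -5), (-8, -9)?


Convex hull vertices (CCW): (-8, -9), (10, -3), (8, 0), (4, 4)
Count = 4

4


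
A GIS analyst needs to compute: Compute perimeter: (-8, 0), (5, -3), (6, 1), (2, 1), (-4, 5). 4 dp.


Sides: (-8, 0)->(5, -3): sqrt(178) = 13.341664, (5, -3)->(6, 1): sqrt(17) = 4.123106, (6, 1)->(2, 1): sqrt(16) = 4, (2, 1)->(-4, 5): sqrt(52) = 7.211103, (-4, 5)->(-8, 0): sqrt(41) = 6.403124
Sum = 35.078997
Perimeter = 35.079

35.079


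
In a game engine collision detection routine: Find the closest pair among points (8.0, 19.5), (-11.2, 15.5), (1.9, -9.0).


d(P0,P1) = 19.6122, d(P0,P2) = 29.1455, d(P1,P2) = 27.7824
Closest: P0 and P1

Closest pair: (8.0, 19.5) and (-11.2, 15.5), distance = 19.6122


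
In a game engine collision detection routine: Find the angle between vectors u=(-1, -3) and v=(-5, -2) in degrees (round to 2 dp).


u.v = 11, |u| = sqrt(10) = 3.1623, |v| = sqrt(29) = 5.3852
cos(theta) = u.v/(|u||v|) = 11/sqrt(290) = 0.645942
theta = acos(0.645942) = 49.76 degrees

49.76 degrees


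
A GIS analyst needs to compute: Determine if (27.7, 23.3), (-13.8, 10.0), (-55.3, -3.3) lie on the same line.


Cross product: ((-13.8)-27.7)*((-3.3)-23.3) - (10-23.3)*((-55.3)-27.7)
= 0

Yes, collinear


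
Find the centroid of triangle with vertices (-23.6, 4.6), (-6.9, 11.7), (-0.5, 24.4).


Centroid = ((x_A+x_B+x_C)/3, (y_A+y_B+y_C)/3)
= (((-23.6)+(-6.9)+(-0.5))/3, (4.6+11.7+24.4)/3)
= (-10.3333, 13.5667)

(-10.3333, 13.5667)


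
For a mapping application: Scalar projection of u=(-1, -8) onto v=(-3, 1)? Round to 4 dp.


u.v = -5, |v| = sqrt(10) = 3.1623
Scalar projection = u.v / |v| = -5 / sqrt(10) = -1.5811

-1.5811


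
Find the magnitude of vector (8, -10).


|u| = sqrt(8^2 + (-10)^2) = sqrt(164) = 12.8062

12.8062


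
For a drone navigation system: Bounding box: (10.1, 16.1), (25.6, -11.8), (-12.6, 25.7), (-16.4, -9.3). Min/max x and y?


x range: [-16.4, 25.6]
y range: [-11.8, 25.7]
Bounding box: (-16.4,-11.8) to (25.6,25.7)

(-16.4,-11.8) to (25.6,25.7)


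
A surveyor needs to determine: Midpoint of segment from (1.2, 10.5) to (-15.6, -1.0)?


M = ((1.2+(-15.6))/2, (10.5+(-1))/2)
= (-7.2, 4.75)

(-7.2, 4.75)


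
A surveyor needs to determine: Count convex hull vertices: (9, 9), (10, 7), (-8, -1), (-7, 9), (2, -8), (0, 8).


Convex hull vertices (CCW): (-8, -1), (2, -8), (10, 7), (9, 9), (-7, 9)
Count = 5

5


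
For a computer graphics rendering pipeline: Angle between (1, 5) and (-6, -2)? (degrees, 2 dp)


u.v = -16, |u| = sqrt(26) = 5.099, |v| = sqrt(40) = 6.3246
cos(theta) = u.v/(|u||v|) = -16/sqrt(1040) = -0.496139
theta = acos(-0.496139) = 119.74 degrees

119.74 degrees


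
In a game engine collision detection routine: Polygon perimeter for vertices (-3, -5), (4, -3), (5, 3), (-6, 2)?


Sides: (-3, -5)->(4, -3): sqrt(53) = 7.28011, (4, -3)->(5, 3): sqrt(37) = 6.082763, (5, 3)->(-6, 2): sqrt(122) = 11.045361, (-6, 2)->(-3, -5): sqrt(58) = 7.615773
Sum = 32.024007
Perimeter = 32.024

32.024


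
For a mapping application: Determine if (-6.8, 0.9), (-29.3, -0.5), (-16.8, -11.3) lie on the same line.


Cross product: ((-29.3)-(-6.8))*((-11.3)-0.9) - ((-0.5)-0.9)*((-16.8)-(-6.8))
= 260.5

No, not collinear


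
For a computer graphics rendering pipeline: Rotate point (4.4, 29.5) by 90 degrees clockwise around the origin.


90° CW: (x,y) -> (y, -x)
(4.4,29.5) -> (29.5, -4.4)

(29.5, -4.4)


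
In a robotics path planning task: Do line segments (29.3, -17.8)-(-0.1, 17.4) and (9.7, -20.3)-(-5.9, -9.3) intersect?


Cross products: d1=-254.6, d2=-480.32, d3=763.42, d4=989.14
d1*d2 < 0 and d3*d4 < 0? no

No, they don't intersect


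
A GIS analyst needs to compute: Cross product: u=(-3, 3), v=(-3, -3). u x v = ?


u x v = u_x*v_y - u_y*v_x = (-3)*(-3) - 3*(-3)
= 9 - (-9) = 18

18


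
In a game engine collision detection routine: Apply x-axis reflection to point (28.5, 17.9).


Reflection over x-axis: (x,y) -> (x,-y)
(28.5, 17.9) -> (28.5, -17.9)

(28.5, -17.9)


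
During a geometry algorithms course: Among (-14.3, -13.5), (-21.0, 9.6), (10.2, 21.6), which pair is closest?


d(P0,P1) = 24.052, d(P0,P2) = 42.8049, d(P1,P2) = 33.4281
Closest: P0 and P1

Closest pair: (-14.3, -13.5) and (-21.0, 9.6), distance = 24.052


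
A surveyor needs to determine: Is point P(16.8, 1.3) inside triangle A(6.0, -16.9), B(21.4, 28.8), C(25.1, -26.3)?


Cross products: AB x AP = -213.28, BC x BP = -355.21, CA x CP = -449.14
All same sign? yes

Yes, inside


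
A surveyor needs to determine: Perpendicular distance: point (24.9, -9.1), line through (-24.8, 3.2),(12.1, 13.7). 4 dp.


|cross product| = 975.72
|line direction| = sqrt(1471.86) = 38.3648
Distance = 975.72/sqrt(1471.86) = 25.4327

25.4327


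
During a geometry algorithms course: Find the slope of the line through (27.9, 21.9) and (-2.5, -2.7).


slope = (y2-y1)/(x2-x1) = ((-2.7)-21.9)/((-2.5)-27.9) = (-24.6)/(-30.4) = 0.8092

0.8092


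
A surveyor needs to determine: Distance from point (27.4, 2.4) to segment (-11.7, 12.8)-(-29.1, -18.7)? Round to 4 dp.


Project P onto AB: t = 0 (clamped to [0,1])
Closest point on segment: (-11.7, 12.8)
Distance: 40.4595

40.4595


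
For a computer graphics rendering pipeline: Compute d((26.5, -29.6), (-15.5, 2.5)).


dx=-42, dy=32.1
d^2 = (-42)^2 + 32.1^2 = 2794.41
d = sqrt(2794.41) = 52.8622

52.8622


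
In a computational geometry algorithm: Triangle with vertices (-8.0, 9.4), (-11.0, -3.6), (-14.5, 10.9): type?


Side lengths squared: AB^2=178, BC^2=222.5, CA^2=44.5
Sorted: [44.5, 178, 222.5]
By sides: Scalene, By angles: Right

Scalene, Right


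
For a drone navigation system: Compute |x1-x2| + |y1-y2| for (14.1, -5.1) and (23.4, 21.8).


|14.1-23.4| + |(-5.1)-21.8| = 9.3 + 26.9 = 36.2

36.2


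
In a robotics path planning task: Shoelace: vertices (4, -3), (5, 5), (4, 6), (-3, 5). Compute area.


Shoelace sum: (4*5 - 5*(-3)) + (5*6 - 4*5) + (4*5 - (-3)*6) + ((-3)*(-3) - 4*5)
= 72
Area = |72|/2 = 36

36


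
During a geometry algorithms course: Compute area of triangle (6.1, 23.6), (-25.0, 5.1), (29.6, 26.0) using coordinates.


Area = |x_A(y_B-y_C) + x_B(y_C-y_A) + x_C(y_A-y_B)|/2
= |(-127.49) + (-60) + 547.6|/2
= 360.11/2 = 180.055

180.055


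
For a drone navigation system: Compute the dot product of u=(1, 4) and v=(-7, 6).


u . v = u_x*v_x + u_y*v_y = 1*(-7) + 4*6
= (-7) + 24 = 17

17


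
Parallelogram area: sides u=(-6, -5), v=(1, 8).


|u x v| = |(-6)*8 - (-5)*1|
= |(-48) - (-5)| = 43

43


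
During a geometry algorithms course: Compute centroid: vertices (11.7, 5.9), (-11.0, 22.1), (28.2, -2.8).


Centroid = ((x_A+x_B+x_C)/3, (y_A+y_B+y_C)/3)
= ((11.7+(-11)+28.2)/3, (5.9+22.1+(-2.8))/3)
= (9.6333, 8.4)

(9.6333, 8.4)


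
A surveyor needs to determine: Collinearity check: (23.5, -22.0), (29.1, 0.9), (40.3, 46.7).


Cross product: (29.1-23.5)*(46.7-(-22)) - (0.9-(-22))*(40.3-23.5)
= 0

Yes, collinear


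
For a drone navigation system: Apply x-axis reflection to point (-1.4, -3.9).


Reflection over x-axis: (x,y) -> (x,-y)
(-1.4, -3.9) -> (-1.4, 3.9)

(-1.4, 3.9)


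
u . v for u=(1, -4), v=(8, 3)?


u . v = u_x*v_x + u_y*v_y = 1*8 + (-4)*3
= 8 + (-12) = -4

-4


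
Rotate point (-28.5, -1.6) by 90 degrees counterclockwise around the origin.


90° CCW: (x,y) -> (-y, x)
(-28.5,-1.6) -> (1.6, -28.5)

(1.6, -28.5)


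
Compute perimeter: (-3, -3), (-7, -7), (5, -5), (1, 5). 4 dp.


Sides: (-3, -3)->(-7, -7): sqrt(32) = 5.656854, (-7, -7)->(5, -5): sqrt(148) = 12.165525, (5, -5)->(1, 5): sqrt(116) = 10.77033, (1, 5)->(-3, -3): sqrt(80) = 8.944272
Sum = 37.536981
Perimeter = 37.537

37.537


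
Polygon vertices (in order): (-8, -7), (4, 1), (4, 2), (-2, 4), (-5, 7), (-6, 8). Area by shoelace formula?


Shoelace sum: ((-8)*1 - 4*(-7)) + (4*2 - 4*1) + (4*4 - (-2)*2) + ((-2)*7 - (-5)*4) + ((-5)*8 - (-6)*7) + ((-6)*(-7) - (-8)*8)
= 158
Area = |158|/2 = 79

79


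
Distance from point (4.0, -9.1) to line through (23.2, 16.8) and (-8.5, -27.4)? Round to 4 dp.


|cross product| = 27.61
|line direction| = sqrt(2958.53) = 54.3924
Distance = 27.61/sqrt(2958.53) = 0.5076

0.5076


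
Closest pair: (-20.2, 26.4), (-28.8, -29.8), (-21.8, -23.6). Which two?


d(P0,P1) = 56.8542, d(P0,P2) = 50.0256, d(P1,P2) = 9.3509
Closest: P1 and P2

Closest pair: (-28.8, -29.8) and (-21.8, -23.6), distance = 9.3509


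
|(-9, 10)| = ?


|u| = sqrt((-9)^2 + 10^2) = sqrt(181) = 13.4536

13.4536


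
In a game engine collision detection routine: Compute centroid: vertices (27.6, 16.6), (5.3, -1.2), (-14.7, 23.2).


Centroid = ((x_A+x_B+x_C)/3, (y_A+y_B+y_C)/3)
= ((27.6+5.3+(-14.7))/3, (16.6+(-1.2)+23.2)/3)
= (6.0667, 12.8667)

(6.0667, 12.8667)


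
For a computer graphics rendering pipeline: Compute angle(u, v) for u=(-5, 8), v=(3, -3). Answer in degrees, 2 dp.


u.v = -39, |u| = sqrt(89) = 9.434, |v| = sqrt(18) = 4.2426
cos(theta) = u.v/(|u||v|) = -39/sqrt(1602) = -0.974391
theta = acos(-0.974391) = 167.01 degrees

167.01 degrees


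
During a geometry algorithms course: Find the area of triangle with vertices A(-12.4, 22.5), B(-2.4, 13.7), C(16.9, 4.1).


Area = |x_A(y_B-y_C) + x_B(y_C-y_A) + x_C(y_A-y_B)|/2
= |(-119.04) + 44.16 + 148.72|/2
= 73.84/2 = 36.92

36.92


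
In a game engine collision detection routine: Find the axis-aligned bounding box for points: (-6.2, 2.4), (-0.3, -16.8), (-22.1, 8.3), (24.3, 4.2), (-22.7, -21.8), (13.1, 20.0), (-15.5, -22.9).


x range: [-22.7, 24.3]
y range: [-22.9, 20]
Bounding box: (-22.7,-22.9) to (24.3,20)

(-22.7,-22.9) to (24.3,20)


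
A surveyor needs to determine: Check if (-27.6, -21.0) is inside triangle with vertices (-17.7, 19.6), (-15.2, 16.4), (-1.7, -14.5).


Cross products: AB x AP = -133.18, BC x BP = -888.06, CA x CP = 987.19
All same sign? no

No, outside


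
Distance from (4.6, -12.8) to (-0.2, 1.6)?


dx=-4.8, dy=14.4
d^2 = (-4.8)^2 + 14.4^2 = 230.4
d = sqrt(230.4) = 15.1789

15.1789


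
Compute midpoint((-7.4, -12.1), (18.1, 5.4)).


M = (((-7.4)+18.1)/2, ((-12.1)+5.4)/2)
= (5.35, -3.35)

(5.35, -3.35)


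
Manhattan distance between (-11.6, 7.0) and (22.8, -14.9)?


|(-11.6)-22.8| + |7-(-14.9)| = 34.4 + 21.9 = 56.3

56.3


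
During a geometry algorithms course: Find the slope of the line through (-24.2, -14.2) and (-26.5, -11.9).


slope = (y2-y1)/(x2-x1) = ((-11.9)-(-14.2))/((-26.5)-(-24.2)) = 2.3/(-2.3) = -1

-1


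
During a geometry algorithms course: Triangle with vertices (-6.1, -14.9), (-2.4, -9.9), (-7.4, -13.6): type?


Side lengths squared: AB^2=38.69, BC^2=38.69, CA^2=3.38
Sorted: [3.38, 38.69, 38.69]
By sides: Isosceles, By angles: Acute

Isosceles, Acute


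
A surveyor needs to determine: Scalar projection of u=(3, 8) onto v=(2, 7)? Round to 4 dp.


u.v = 62, |v| = sqrt(53) = 7.2801
Scalar projection = u.v / |v| = 62 / sqrt(53) = 8.5164

8.5164


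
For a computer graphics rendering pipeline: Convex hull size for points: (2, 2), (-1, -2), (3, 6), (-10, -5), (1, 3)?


Convex hull vertices (CCW): (-10, -5), (-1, -2), (2, 2), (3, 6)
Count = 4

4


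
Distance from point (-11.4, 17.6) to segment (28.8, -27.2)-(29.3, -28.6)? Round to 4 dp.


Project P onto AB: t = 0 (clamped to [0,1])
Closest point on segment: (28.8, -27.2)
Distance: 60.192

60.192


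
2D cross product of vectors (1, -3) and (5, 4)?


u x v = u_x*v_y - u_y*v_x = 1*4 - (-3)*5
= 4 - (-15) = 19

19


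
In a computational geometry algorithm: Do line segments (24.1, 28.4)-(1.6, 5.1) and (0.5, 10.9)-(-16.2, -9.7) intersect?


Cross products: d1=193.91, d2=119.52, d3=-156.13, d4=-81.74
d1*d2 < 0 and d3*d4 < 0? no

No, they don't intersect


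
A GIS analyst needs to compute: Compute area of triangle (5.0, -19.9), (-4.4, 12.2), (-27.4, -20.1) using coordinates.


Area = |x_A(y_B-y_C) + x_B(y_C-y_A) + x_C(y_A-y_B)|/2
= |161.5 + 0.88 + 879.54|/2
= 1041.92/2 = 520.96

520.96


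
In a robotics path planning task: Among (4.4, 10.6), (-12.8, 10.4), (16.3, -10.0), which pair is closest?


d(P0,P1) = 17.2012, d(P0,P2) = 23.7901, d(P1,P2) = 35.5383
Closest: P0 and P1

Closest pair: (4.4, 10.6) and (-12.8, 10.4), distance = 17.2012


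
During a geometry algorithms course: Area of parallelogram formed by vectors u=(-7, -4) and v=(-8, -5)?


|u x v| = |(-7)*(-5) - (-4)*(-8)|
= |35 - 32| = 3

3


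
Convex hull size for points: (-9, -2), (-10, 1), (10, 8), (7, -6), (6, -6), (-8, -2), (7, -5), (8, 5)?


Convex hull vertices (CCW): (-10, 1), (-9, -2), (6, -6), (7, -6), (10, 8)
Count = 5

5


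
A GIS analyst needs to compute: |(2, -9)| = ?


|u| = sqrt(2^2 + (-9)^2) = sqrt(85) = 9.2195

9.2195


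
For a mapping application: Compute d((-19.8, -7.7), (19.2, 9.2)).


dx=39, dy=16.9
d^2 = 39^2 + 16.9^2 = 1806.61
d = sqrt(1806.61) = 42.5042

42.5042


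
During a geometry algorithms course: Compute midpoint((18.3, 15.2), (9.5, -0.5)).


M = ((18.3+9.5)/2, (15.2+(-0.5))/2)
= (13.9, 7.35)

(13.9, 7.35)


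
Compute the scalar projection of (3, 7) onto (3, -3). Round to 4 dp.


u.v = -12, |v| = sqrt(18) = 4.2426
Scalar projection = u.v / |v| = -12 / sqrt(18) = -2.8284

-2.8284


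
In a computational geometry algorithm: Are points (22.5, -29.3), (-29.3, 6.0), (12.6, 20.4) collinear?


Cross product: ((-29.3)-22.5)*(20.4-(-29.3)) - (6-(-29.3))*(12.6-22.5)
= -2224.99

No, not collinear


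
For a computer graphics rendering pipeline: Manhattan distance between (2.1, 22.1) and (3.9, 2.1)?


|2.1-3.9| + |22.1-2.1| = 1.8 + 20 = 21.8

21.8


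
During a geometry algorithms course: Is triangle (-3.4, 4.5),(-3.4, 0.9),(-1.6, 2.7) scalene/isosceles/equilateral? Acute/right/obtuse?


Side lengths squared: AB^2=12.96, BC^2=6.48, CA^2=6.48
Sorted: [6.48, 6.48, 12.96]
By sides: Isosceles, By angles: Right

Isosceles, Right


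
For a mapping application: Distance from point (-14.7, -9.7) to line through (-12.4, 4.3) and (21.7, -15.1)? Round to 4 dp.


|cross product| = 522.02
|line direction| = sqrt(1539.17) = 39.2323
Distance = 522.02/sqrt(1539.17) = 13.3059

13.3059


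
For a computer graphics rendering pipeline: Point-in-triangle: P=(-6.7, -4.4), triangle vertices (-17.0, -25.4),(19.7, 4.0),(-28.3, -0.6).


Cross products: AB x AP = 467.88, BC x BP = 281.76, CA x CP = 492.74
All same sign? yes

Yes, inside


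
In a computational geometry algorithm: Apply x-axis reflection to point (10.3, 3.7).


Reflection over x-axis: (x,y) -> (x,-y)
(10.3, 3.7) -> (10.3, -3.7)

(10.3, -3.7)


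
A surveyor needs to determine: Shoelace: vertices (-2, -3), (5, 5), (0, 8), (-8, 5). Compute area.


Shoelace sum: ((-2)*5 - 5*(-3)) + (5*8 - 0*5) + (0*5 - (-8)*8) + ((-8)*(-3) - (-2)*5)
= 143
Area = |143|/2 = 71.5

71.5


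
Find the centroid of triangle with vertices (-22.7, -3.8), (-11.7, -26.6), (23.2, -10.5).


Centroid = ((x_A+x_B+x_C)/3, (y_A+y_B+y_C)/3)
= (((-22.7)+(-11.7)+23.2)/3, ((-3.8)+(-26.6)+(-10.5))/3)
= (-3.7333, -13.6333)

(-3.7333, -13.6333)


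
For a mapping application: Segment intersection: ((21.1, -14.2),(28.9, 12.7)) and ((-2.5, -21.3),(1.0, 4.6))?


Cross products: d1=-586.39, d2=-694.26, d3=579.46, d4=687.33
d1*d2 < 0 and d3*d4 < 0? no

No, they don't intersect


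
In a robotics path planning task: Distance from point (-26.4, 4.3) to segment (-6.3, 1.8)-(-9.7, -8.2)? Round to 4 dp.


Project P onto AB: t = 0.3885 (clamped to [0,1])
Closest point on segment: (-7.6209, -2.0849)
Distance: 19.8349

19.8349


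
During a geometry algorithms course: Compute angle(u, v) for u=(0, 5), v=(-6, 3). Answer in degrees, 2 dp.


u.v = 15, |u| = sqrt(25) = 5, |v| = sqrt(45) = 6.7082
cos(theta) = u.v/(|u||v|) = 15/sqrt(1125) = 0.447214
theta = acos(0.447214) = 63.43 degrees

63.43 degrees


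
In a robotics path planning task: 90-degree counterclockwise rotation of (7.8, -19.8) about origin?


90° CCW: (x,y) -> (-y, x)
(7.8,-19.8) -> (19.8, 7.8)

(19.8, 7.8)


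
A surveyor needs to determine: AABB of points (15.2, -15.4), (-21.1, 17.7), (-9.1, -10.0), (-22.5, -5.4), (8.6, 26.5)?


x range: [-22.5, 15.2]
y range: [-15.4, 26.5]
Bounding box: (-22.5,-15.4) to (15.2,26.5)

(-22.5,-15.4) to (15.2,26.5)


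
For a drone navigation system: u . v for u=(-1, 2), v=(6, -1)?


u . v = u_x*v_x + u_y*v_y = (-1)*6 + 2*(-1)
= (-6) + (-2) = -8

-8


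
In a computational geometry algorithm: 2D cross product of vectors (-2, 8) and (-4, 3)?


u x v = u_x*v_y - u_y*v_x = (-2)*3 - 8*(-4)
= (-6) - (-32) = 26

26


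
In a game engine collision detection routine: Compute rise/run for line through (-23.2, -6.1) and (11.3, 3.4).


slope = (y2-y1)/(x2-x1) = (3.4-(-6.1))/(11.3-(-23.2)) = 9.5/34.5 = 0.2754

0.2754


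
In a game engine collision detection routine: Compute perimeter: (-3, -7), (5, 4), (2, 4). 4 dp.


Sides: (-3, -7)->(5, 4): sqrt(185) = 13.601471, (5, 4)->(2, 4): sqrt(9) = 3, (2, 4)->(-3, -7): sqrt(146) = 12.083046
Sum = 28.684517
Perimeter = 28.6845

28.6845


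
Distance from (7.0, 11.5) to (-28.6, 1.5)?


dx=-35.6, dy=-10
d^2 = (-35.6)^2 + (-10)^2 = 1367.36
d = sqrt(1367.36) = 36.9778

36.9778


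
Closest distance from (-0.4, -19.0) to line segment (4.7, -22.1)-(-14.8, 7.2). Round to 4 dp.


Project P onto AB: t = 0.1536 (clamped to [0,1])
Closest point on segment: (1.7046, -17.5993)
Distance: 2.5281

2.5281


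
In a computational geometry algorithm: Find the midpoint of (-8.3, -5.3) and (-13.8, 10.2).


M = (((-8.3)+(-13.8))/2, ((-5.3)+10.2)/2)
= (-11.05, 2.45)

(-11.05, 2.45)


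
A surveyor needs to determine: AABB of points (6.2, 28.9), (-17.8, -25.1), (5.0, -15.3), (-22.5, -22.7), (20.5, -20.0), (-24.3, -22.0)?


x range: [-24.3, 20.5]
y range: [-25.1, 28.9]
Bounding box: (-24.3,-25.1) to (20.5,28.9)

(-24.3,-25.1) to (20.5,28.9)


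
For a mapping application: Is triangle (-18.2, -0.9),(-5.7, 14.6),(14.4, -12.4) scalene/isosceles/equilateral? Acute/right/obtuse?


Side lengths squared: AB^2=396.5, BC^2=1133.01, CA^2=1195.01
Sorted: [396.5, 1133.01, 1195.01]
By sides: Scalene, By angles: Acute

Scalene, Acute


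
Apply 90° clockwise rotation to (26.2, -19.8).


90° CW: (x,y) -> (y, -x)
(26.2,-19.8) -> (-19.8, -26.2)

(-19.8, -26.2)


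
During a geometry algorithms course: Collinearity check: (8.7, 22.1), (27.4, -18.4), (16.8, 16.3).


Cross product: (27.4-8.7)*(16.3-22.1) - ((-18.4)-22.1)*(16.8-8.7)
= 219.59

No, not collinear


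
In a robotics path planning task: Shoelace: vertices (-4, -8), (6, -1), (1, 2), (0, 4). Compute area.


Shoelace sum: ((-4)*(-1) - 6*(-8)) + (6*2 - 1*(-1)) + (1*4 - 0*2) + (0*(-8) - (-4)*4)
= 85
Area = |85|/2 = 42.5

42.5


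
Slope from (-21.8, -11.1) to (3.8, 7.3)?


slope = (y2-y1)/(x2-x1) = (7.3-(-11.1))/(3.8-(-21.8)) = 18.4/25.6 = 0.7187

0.7187


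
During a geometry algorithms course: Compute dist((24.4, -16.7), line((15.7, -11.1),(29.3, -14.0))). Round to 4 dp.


|cross product| = 50.93
|line direction| = sqrt(193.37) = 13.9058
Distance = 50.93/sqrt(193.37) = 3.6625

3.6625


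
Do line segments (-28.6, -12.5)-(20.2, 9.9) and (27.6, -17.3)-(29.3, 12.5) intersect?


Cross products: d1=1682.92, d2=266.76, d3=-1493.12, d4=-76.96
d1*d2 < 0 and d3*d4 < 0? no

No, they don't intersect


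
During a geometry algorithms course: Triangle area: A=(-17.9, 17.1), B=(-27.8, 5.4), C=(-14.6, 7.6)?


Area = |x_A(y_B-y_C) + x_B(y_C-y_A) + x_C(y_A-y_B)|/2
= |39.38 + 264.1 + (-170.82)|/2
= 132.66/2 = 66.33

66.33


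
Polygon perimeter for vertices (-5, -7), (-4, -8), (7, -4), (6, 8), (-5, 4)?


Sides: (-5, -7)->(-4, -8): sqrt(2) = 1.414214, (-4, -8)->(7, -4): sqrt(137) = 11.7047, (7, -4)->(6, 8): sqrt(145) = 12.041595, (6, 8)->(-5, 4): sqrt(137) = 11.7047, (-5, 4)->(-5, -7): sqrt(121) = 11
Sum = 47.865209
Perimeter = 47.8652

47.8652


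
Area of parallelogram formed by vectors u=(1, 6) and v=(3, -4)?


|u x v| = |1*(-4) - 6*3|
= |(-4) - 18| = 22

22


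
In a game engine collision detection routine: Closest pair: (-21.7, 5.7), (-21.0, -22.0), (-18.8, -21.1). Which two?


d(P0,P1) = 27.7088, d(P0,P2) = 26.9564, d(P1,P2) = 2.377
Closest: P1 and P2

Closest pair: (-21.0, -22.0) and (-18.8, -21.1), distance = 2.377


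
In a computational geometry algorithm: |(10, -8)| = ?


|u| = sqrt(10^2 + (-8)^2) = sqrt(164) = 12.8062

12.8062


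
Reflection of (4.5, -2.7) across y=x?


Reflection over y=x: (x,y) -> (y,x)
(4.5, -2.7) -> (-2.7, 4.5)

(-2.7, 4.5)


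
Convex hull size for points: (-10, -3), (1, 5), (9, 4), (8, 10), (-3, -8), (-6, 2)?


Convex hull vertices (CCW): (-10, -3), (-3, -8), (9, 4), (8, 10), (-6, 2)
Count = 5

5


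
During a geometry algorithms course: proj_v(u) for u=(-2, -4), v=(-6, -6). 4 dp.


u.v = 36, |v| = sqrt(72) = 8.4853
Scalar projection = u.v / |v| = 36 / sqrt(72) = 4.2426

4.2426


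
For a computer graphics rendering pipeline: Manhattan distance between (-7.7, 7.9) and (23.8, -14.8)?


|(-7.7)-23.8| + |7.9-(-14.8)| = 31.5 + 22.7 = 54.2

54.2


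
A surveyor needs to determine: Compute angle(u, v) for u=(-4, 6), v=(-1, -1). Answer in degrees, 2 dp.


u.v = -2, |u| = sqrt(52) = 7.2111, |v| = sqrt(2) = 1.4142
cos(theta) = u.v/(|u||v|) = -2/sqrt(104) = -0.196116
theta = acos(-0.196116) = 101.31 degrees

101.31 degrees


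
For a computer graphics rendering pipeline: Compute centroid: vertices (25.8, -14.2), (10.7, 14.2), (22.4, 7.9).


Centroid = ((x_A+x_B+x_C)/3, (y_A+y_B+y_C)/3)
= ((25.8+10.7+22.4)/3, ((-14.2)+14.2+7.9)/3)
= (19.6333, 2.6333)

(19.6333, 2.6333)
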